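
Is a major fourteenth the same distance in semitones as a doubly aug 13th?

Yes

A major fourteenth spans 23 semitones, and a doubly augmented thirteenth also spans 23 semitones — they're enharmonic.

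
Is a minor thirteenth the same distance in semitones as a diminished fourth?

A minor thirteenth is 20 semitones but a diminished fourth is 4 semitones — different sizes.

No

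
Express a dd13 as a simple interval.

doubly diminished sixth

Each octave removed subtracts seven from the number: 13 − 7 = 6.
Quality carries through unchanged, so the simple form is a doubly diminished sixth.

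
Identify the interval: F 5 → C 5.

Descending from F5 to C5 is the same interval as ascending C5 to F5.
C to F spans four letter names (C-D-E-F), so the interval is some kind of fourth.
Counting semitones, C5→F5 is 5, which is the perfect fourth.

P4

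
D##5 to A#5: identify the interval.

diminished 5th

D to A spans five letter names (D-E-F-G-A), so the interval is some kind of fifth.
The perfect fifth is 7 semitones; here we have 6, one semitone narrower: diminished.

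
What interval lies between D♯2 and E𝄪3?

augmented 9th

D to E spans two letter names (D-E), plus an octave — that makes it a ninth of some quality.
The major ninth is 14 semitones; here we have 15, one semitone wider: augmented.
(Equivalently, a compound augmented second: an augmented second plus an octave.)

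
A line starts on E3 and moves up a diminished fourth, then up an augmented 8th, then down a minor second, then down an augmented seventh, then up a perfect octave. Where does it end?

E3 up a diminished fourth → Ab3 (4 semitones).
An augmented octave up from Ab3 is A4.
Down a minor second from A4: G#4 (1 semitone down).
G#4 down an augmented seventh → Ab3 (12 semitones).
A perfect octave up from Ab3 is Ab4.

Ab4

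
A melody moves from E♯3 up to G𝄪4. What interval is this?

E to G spans three letter names (E-F-G), plus an octave, so the interval is some kind of tenth.
The major tenth spans 16 semitones, and E#3 to G##4 is exactly 16 semitones — so this is a major tenth.
(Equivalently, a compound major third: a major third plus an octave.)

major tenth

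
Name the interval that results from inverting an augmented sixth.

Interval numbers invert to sum to nine: 6 + 3 = 9, so a sixth inverts to a third.
Quality inverts too: augmented becomes diminished. That makes the inversion a diminished third.

diminished 3rd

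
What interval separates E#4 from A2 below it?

Descending from E#4 to A2 is the same interval as ascending A2 to E#4.
A to E spans five letter names (A-B-C-D-E), plus an octave: a twelfth.
A2 to E#4 spans 20 semitones — one semitone wider than the perfect twelfth (19) — giving an augmented twelfth.
(Equivalently, a compound augmented fifth: an augmented fifth plus an octave.)

augmented 12th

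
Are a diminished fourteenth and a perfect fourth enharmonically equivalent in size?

A diminished fourteenth spans 21 semitones; a perfect fourth spans 5 semitones. They differ by 16.

No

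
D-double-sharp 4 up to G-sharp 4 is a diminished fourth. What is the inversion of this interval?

augmented 5th

Inverted interval numbers add to nine, so a fourth pairs with a fifth (4 + 5 = 9).
Quality inverts too: diminished becomes augmented. That makes the inversion an augmented fifth.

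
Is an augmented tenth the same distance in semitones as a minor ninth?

An augmented tenth spans 17 semitones; a minor ninth spans 13 semitones. They differ by 4.

No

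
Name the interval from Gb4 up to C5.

G to C spans four letter names (G-A-B-C), so the interval is some kind of fourth.
The perfect fourth is 5 semitones; here we have 6, one semitone wider: augmented.

augmented fourth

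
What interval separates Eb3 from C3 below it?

Descending from Eb3 to C3 is the same interval as ascending C3 to Eb3.
C to E spans three letter names (C-D-E), so the interval is some kind of third.
At 3 semitones, C3→Eb3 falls one short of a major third: minor.

minor third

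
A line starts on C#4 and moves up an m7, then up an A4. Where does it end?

E#5

Up a minor seventh from C#4: B4 (10 semitones up).
An augmented fourth up from B4 is E#5.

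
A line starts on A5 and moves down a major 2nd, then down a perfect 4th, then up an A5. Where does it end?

A#5

A major second down from A5 is G5.
A perfect fourth down from G5 is D5.
Up an augmented fifth from D5: A#5 (8 semitones up).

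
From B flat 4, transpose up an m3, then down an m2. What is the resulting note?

C 5

Up a minor third from Bb4: Db5 (3 semitones up).
A minor second down from Db5 is C5.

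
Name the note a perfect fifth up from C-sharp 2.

Five letter names up from C: G.
A perfect fifth spans 7 semitones, so from C#2 the target pitch is G#2.

G-sharp 2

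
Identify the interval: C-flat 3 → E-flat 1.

m13

Descending from Cb3 to Eb1 is the same interval as ascending Eb1 to Cb3.
E to C spans six letter names (E-F-G-A-B-C), plus an octave — that makes it a thirteenth of some quality.
A major thirteenth would be 21 semitones, but Eb1 to Cb3 is 20 — one semitone narrower, making it a minor thirteenth.
(Equivalently, a compound minor sixth: a minor sixth plus an octave.)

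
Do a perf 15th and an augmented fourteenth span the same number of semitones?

Yes

Both span 24 semitones: a perfect fifteenth and an augmented fourteenth are the same chromatic distance.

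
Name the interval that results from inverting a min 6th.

major 3rd

Inverted interval numbers add to nine, so a sixth pairs with a third (6 + 3 = 9).
And minor becomes major under inversion, so we get a major third.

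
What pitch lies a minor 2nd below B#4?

Two letter names down from B: A.
A minor second spans 1 semitone, so from B#4 the target pitch is A##4.

A##4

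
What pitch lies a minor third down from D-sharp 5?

B-sharp 4

Counting three letter names down from D lands on B.
Moving 3 semitones down from D#5 (the size of a minor third) reaches B#4.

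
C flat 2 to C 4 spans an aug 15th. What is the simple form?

Subtracting seven from the interval number removes an octave: 15 − 7 = 8.
So an augmented fifteenth is an octave plus an augmented octave. The quality is unchanged.

augmented 8th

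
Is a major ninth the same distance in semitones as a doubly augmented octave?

A major ninth = 14 semitones = a doubly augmented octave; enharmonically equal.

Yes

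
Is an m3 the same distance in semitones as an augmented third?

No

A minor third spans 3 semitones; an augmented third spans 5 semitones. They differ by 2.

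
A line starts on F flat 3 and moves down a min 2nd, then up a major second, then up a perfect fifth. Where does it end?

C 4

Fb3 down a minor second → Eb3 (1 semitone).
A major second up from Eb3 is F3.
Up a perfect fifth from F3: C4 (7 semitones up).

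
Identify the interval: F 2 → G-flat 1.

Descending from F2 to Gb1 is the same interval as ascending Gb1 to F2.
G to F spans seven letter names (G-A-B-C-D-E-F): a seventh.
The major seventh spans 11 semitones, and Gb1 to F2 is exactly 11 semitones — so this is a major seventh.

major seventh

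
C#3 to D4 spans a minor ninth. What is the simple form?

m2

Subtracting seven from the interval number removes an octave: 9 − 7 = 2.
So a minor ninth is an octave plus a minor second. The quality is unchanged.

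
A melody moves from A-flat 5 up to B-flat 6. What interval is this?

A to B spans two letter names (A-B), plus an octave, so the interval is some kind of ninth.
The major ninth spans 14 semitones, and Ab5 to Bb6 is exactly 14 semitones — so this is a major ninth.
(Equivalently, a compound major second: a major second plus an octave.)

M9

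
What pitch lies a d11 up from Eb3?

Abb4

Four letters up from E (plus an octave) reaches A.
Moving 16 semitones up from Eb3 (the size of a diminished eleventh) reaches Abb4.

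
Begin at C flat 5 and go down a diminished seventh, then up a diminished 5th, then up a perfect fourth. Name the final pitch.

Cb5 down a diminished seventh → D4 (9 semitones).
D4 up a diminished fifth → Ab4 (6 semitones).
Up a perfect fourth from Ab4: Db5 (5 semitones up).

D flat 5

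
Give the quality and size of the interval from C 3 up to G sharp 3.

augmented fifth

C to G spans five letter names (C-D-E-F-G), so the interval is some kind of fifth.
The perfect fifth is 7 semitones; here we have 8, one semitone wider: augmented.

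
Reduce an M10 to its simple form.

M3

Take out an octave (7 from the number): 10 − 7 = 3.
So a major tenth is an octave plus a major third. The quality is unchanged.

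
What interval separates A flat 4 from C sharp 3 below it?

d13

Descending from Ab4 to C#3 is the same interval as ascending C#3 to Ab4.
C to A spans six letter names (C-D-E-F-G-A), plus an octave, so the interval is some kind of thirteenth.
A major thirteenth would be 21 semitones; C#3 to Ab4 is 19, two semitones narrower, so the interval is diminished.
(Equivalently, a compound diminished sixth: a diminished sixth plus an octave.)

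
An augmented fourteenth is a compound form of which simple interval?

Take out an octave (7 from the number): 14 − 7 = 7.
So an augmented fourteenth is an octave plus an augmented seventh. The quality is unchanged.

augmented 7th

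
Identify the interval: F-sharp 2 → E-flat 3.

diminished seventh

F to E spans seven letter names (F-G-A-B-C-D-E), so the interval is some kind of seventh.
A major seventh would be 11 semitones; F#2 to Eb3 is 9, two semitones narrower, so the interval is diminished.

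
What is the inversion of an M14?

First reduce the compound major fourteenth to its simple form, a major seventh.
The rule of nine gives the new number: 9 − 7 = 2, so a seventh becomes a second.
And major becomes minor under inversion, so we get a minor second.

minor second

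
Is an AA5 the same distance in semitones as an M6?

Both span 9 semitones: a doubly augmented fifth and a major sixth are the same chromatic distance.

Yes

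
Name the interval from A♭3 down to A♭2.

Descending from Ab3 to Ab2 is the same interval as ascending Ab2 to Ab3.
A to A is the same letter name, plus an octave — that makes it an octave of some quality.
Ab2 to Ab3 is 12 semitones, matching the perfect octave exactly, so the quality is perfect.

perfect 8th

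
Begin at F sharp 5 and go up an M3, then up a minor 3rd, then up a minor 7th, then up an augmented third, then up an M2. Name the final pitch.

E double-sharp 7

A major third up from F#5 is A#5.
A minor third up from A#5 is C#6.
Up a minor seventh from C#6: B6 (10 semitones up).
An augmented third up from B6 is D##7.
A major second up from D##7 is E##7.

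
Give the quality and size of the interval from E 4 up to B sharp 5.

E to B spans five letter names (E-F-G-A-B), plus an octave, so the interval is some kind of twelfth.
A perfect twelfth would be 19 semitones; E4 to B#5 is 20, one semitone wider, so the interval is augmented.
(Equivalently, a compound augmented fifth: an augmented fifth plus an octave.)

augmented 12th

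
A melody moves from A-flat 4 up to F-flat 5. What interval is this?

A to F spans six letter names (A-B-C-D-E-F), so the interval is some kind of sixth.
At 8 semitones, Ab4→Fb5 falls one short of a major sixth: minor.

minor sixth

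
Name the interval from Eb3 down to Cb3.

M3

Descending from Eb3 to Cb3 is the same interval as ascending Cb3 to Eb3.
C to E spans three letter names (C-D-E), so the interval is some kind of third.
The major third spans 4 semitones, and Cb3 to Eb3 is exactly 4 semitones — so this is a major third.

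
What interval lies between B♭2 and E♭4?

P11

B to E spans four letter names (B-C-D-E), plus an octave — that makes it an eleventh of some quality.
Bb2 to Eb4 is 17 semitones, matching the perfect eleventh exactly, so the quality is perfect.
(Equivalently, a compound perfect fourth: a perfect fourth plus an octave.)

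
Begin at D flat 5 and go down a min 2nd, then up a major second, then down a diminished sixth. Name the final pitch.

F double-sharp 4

A minor second down from Db5 is C5.
C5 up a major second → D5 (2 semitones).
Down a diminished sixth from D5: F##4 (7 semitones down).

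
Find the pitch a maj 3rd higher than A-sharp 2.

C-double-sharp 3

The third takes the letter from A up to C.
Moving 4 semitones up from A#2 (the size of a major third) reaches C##3.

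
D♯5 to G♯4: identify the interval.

perfect fifth

Descending from D#5 to G#4 is the same interval as ascending G#4 to D#5.
G to D spans five letter names (G-A-B-C-D) — that makes it a fifth of some quality.
The perfect fifth spans 7 semitones, and G#4 to D#5 is exactly 7 semitones — so this is a perfect fifth.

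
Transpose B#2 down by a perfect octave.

B#1

An octave keeps the letter name B, an octave down from B.
Moving 12 semitones down from B#2 (the size of a perfect octave) reaches B#1.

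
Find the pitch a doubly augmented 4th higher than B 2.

E-double-sharp 3

The fourth takes the letter from B up to E.
A doubly augmented fourth is 7 semitones; 7 semitones up from B2 gives E##3.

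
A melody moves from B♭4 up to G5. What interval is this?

B to G spans six letter names (B-C-D-E-F-G) — that makes it a sixth of some quality.
Bb4 to G5 is 9 semitones, matching the major sixth exactly, so the quality is major.

major sixth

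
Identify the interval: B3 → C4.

B to C spans two letter names (B-C) — that makes it a second of some quality.
At 1 semitone, B3→C4 falls one short of a major second: minor.

m2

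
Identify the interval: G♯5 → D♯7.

perfect twelfth

G to D spans five letter names (G-A-B-C-D), plus an octave, so the interval is some kind of twelfth.
Counting semitones, G#5→D#7 is 19, which is the perfect twelfth.
(Equivalently, a compound perfect fifth: a perfect fifth plus an octave.)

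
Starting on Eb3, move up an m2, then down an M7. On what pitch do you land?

Gbb2

A minor second up from Eb3 is Fb3.
A major seventh down from Fb3 is Gbb2.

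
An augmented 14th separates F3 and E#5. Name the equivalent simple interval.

A7

Subtracting seven from the interval number removes an octave: 14 − 7 = 7.
Quality carries through unchanged, so the simple form is an augmented seventh.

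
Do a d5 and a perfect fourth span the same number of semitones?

A diminished fifth is 6 semitones but a perfect fourth is 5 semitones — different sizes.

No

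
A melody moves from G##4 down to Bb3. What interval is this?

Descending from G##4 to Bb3 is the same interval as ascending Bb3 to G##4.
B to G spans six letter names (B-C-D-E-F-G), so the interval is some kind of sixth.
Bb3 to G##4 spans 11 semitones — two semitones wider than the major sixth (9) — giving a doubly augmented sixth.

doubly augmented sixth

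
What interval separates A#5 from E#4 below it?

P11

Descending from A#5 to E#4 is the same interval as ascending E#4 to A#5.
E to A spans four letter names (E-F-G-A), plus an octave: an eleventh.
Counting semitones, E#4→A#5 is 17, which is the perfect eleventh.
(Equivalently, a compound perfect fourth: a perfect fourth plus an octave.)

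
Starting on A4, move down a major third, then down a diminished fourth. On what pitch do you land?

A major third down from A4 is F4.
Down a diminished fourth from F4: C#4 (4 semitones down).

C#4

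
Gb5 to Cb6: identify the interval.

G to C spans four letter names (G-A-B-C), so the interval is some kind of fourth.
Counting semitones, Gb5→Cb6 is 5, which is the perfect fourth.

perfect fourth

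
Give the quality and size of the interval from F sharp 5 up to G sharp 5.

major 2nd

F to G spans two letter names (F-G): a second.
The major second spans 2 semitones, and F#5 to G#5 is exactly 2 semitones — so this is a major second.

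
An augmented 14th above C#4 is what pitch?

The fourteenth's letter: C up seven letter names plus an octave → B.
An augmented fourteenth is 24 semitones; 24 semitones up from C#4 gives B##5.

B##5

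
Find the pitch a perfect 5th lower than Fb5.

Five letter names down from F: B.
A perfect fifth is 7 semitones; 7 semitones down from Fb5 gives Bbb4.

Bbb4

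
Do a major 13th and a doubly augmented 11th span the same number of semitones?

No

21 semitones (major thirteenth) vs 19 semitones (doubly augmented eleventh): not equal.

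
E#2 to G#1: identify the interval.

Descending from E#2 to G#1 is the same interval as ascending G#1 to E#2.
G to E spans six letter names (G-A-B-C-D-E) — that makes it a sixth of some quality.
Counting semitones, G#1→E#2 is 9, which is the major sixth.

major sixth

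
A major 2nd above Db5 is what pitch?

Counting two letter names up from D lands on E.
Moving 2 semitones up from Db5 (the size of a major second) reaches Eb5.

Eb5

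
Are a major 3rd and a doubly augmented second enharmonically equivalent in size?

Both span 4 semitones: a major third and a doubly augmented second are the same chromatic distance.

Yes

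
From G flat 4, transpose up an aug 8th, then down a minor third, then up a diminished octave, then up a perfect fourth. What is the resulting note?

Up an augmented octave from Gb4: G5 (13 semitones up).
A minor third down from G5 is E5.
A diminished octave up from E5 is Eb6.
A perfect fourth up from Eb6 is Ab6.

A flat 6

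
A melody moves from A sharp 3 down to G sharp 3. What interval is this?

Descending from A#3 to G#3 is the same interval as ascending G#3 to A#3.
G to A spans two letter names (G-A), so the interval is some kind of second.
The major second spans 2 semitones, and G#3 to A#3 is exactly 2 semitones — so this is a major second.

major second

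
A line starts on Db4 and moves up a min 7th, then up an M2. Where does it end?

A minor seventh up from Db4 is Cb5.
A major second up from Cb5 is Db5.

Db5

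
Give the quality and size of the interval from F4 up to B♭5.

perfect 11th

F to B spans four letter names (F-G-A-B), plus an octave — that makes it an eleventh of some quality.
F4 to Bb5 is 17 semitones, matching the perfect eleventh exactly, so the quality is perfect.
(Equivalently, a compound perfect fourth: a perfect fourth plus an octave.)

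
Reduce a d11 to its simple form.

diminished fourth

Subtracting seven from the interval number removes an octave: 11 − 7 = 4.
So a diminished eleventh is an octave plus a diminished fourth. The quality is unchanged.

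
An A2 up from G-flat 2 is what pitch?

Two letter names up from G: A.
Moving 3 semitones up from Gb2 (the size of an augmented second) reaches A2.

A 2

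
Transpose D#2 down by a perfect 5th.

G#1

Counting five letter names down from D lands on G.
Moving 7 semitones down from D#2 (the size of a perfect fifth) reaches G#1.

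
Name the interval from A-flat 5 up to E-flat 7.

A to E spans five letter names (A-B-C-D-E), plus an octave: a twelfth.
Ab5 to Eb7 is 19 semitones, matching the perfect twelfth exactly, so the quality is perfect.
(Equivalently, a compound perfect fifth: a perfect fifth plus an octave.)

perfect twelfth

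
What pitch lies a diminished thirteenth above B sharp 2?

Counting six letter names plus an octave up from B lands on G.
A diminished thirteenth spans 19 semitones, so from B#2 the target pitch is G4.

G 4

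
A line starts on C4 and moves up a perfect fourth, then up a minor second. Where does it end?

Gb4

C4 up a perfect fourth → F4 (5 semitones).
F4 up a minor second → Gb4 (1 semitone).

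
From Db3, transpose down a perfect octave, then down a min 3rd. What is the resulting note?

Bb1

Db3 down a perfect octave → Db2 (12 semitones).
A minor third down from Db2 is Bb1.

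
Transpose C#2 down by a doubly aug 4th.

Four letter names down from C: G.
A doubly augmented fourth spans 7 semitones, so from C#2 the target pitch is Gb1.

Gb1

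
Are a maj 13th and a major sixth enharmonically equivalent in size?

A major thirteenth spans 21 semitones; a major sixth spans 9 semitones. They differ by 12.

No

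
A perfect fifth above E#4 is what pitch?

B#4

Counting five letter names up from E lands on B.
Moving 7 semitones up from E#4 (the size of a perfect fifth) reaches B#4.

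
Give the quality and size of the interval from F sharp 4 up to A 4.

F to A spans three letter names (F-G-A): a third.
A major third would be 4 semitones, but F#4 to A4 is 3 — one semitone narrower, making it a minor third.

minor third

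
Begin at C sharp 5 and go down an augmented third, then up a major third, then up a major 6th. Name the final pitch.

An augmented third down from C#5 is Ab4.
Ab4 up a major third → C5 (4 semitones).
Up a major sixth from C5: A5 (9 semitones up).

A 5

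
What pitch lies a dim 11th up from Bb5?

Ebb7

Four letters up from B (plus an octave) reaches E.
Moving 16 semitones up from Bb5 (the size of a diminished eleventh) reaches Ebb7.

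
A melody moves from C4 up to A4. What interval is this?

C to A spans six letter names (C-D-E-F-G-A): a sixth.
The major sixth spans 9 semitones, and C4 to A4 is exactly 9 semitones — so this is a major sixth.

major sixth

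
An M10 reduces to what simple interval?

Subtracting seven from the interval number removes an octave: 10 − 7 = 3.
Quality carries through unchanged, so the simple form is a major third.

M3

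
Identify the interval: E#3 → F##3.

major second

E to F spans two letter names (E-F): a second.
Counting semitones, E#3→F##3 is 2, which is the major second.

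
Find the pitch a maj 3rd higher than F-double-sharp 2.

The third takes the letter from F up to A.
A major third spans 4 semitones, so from F##2 the target pitch is A##2.

A-double-sharp 2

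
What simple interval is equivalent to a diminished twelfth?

diminished fifth

Subtracting seven from the interval number removes an octave: 12 − 7 = 5.
Quality carries through unchanged, so the simple form is a diminished fifth.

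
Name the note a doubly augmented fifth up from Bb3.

F##4

The fifth takes the letter from B up to F.
A doubly augmented fifth is 9 semitones; 9 semitones up from Bb3 gives F##4.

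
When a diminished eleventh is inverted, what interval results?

First reduce the compound diminished eleventh to its simple form, a diminished fourth.
Interval numbers invert to sum to nine: 4 + 5 = 9, so a fourth inverts to a fifth.
Quality inverts too: diminished becomes augmented. That makes the inversion an augmented fifth.

A5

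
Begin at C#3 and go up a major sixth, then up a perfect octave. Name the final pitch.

A#4

C#3 up a major sixth → A#3 (9 semitones).
A perfect octave up from A#3 is A#4.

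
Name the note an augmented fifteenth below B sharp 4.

For a fifteenth the letter name doesn't change: still B, two octaves down.
An augmented fifteenth spans 25 semitones, so from B#4 the target pitch is B2.

B 2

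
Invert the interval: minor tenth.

First reduce the compound minor tenth to its simple form, a minor third.
The rule of nine gives the new number: 9 − 3 = 6, so a third becomes a sixth.
Quality inverts too: minor becomes major. That makes the inversion a major sixth.

M6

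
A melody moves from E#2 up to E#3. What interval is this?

P8

E to E is the same letter name, plus an octave: an octave.
Counting semitones, E#2→E#3 is 12, which is the perfect octave.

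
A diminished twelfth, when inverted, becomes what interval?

First reduce the compound diminished twelfth to its simple form, a diminished fifth.
Inverted interval numbers add to nine, so a fifth pairs with a fourth (5 + 4 = 9).
The quality also flips — diminished becomes augmented — giving an augmented fourth.

A4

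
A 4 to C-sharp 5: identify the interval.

A to C spans three letter names (A-B-C), so the interval is some kind of third.
Counting semitones, A4→C#5 is 4, which is the major third.

major 3rd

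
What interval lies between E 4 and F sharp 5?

E to F spans two letter names (E-F), plus an octave — that makes it a ninth of some quality.
The major ninth spans 14 semitones, and E4 to F#5 is exactly 14 semitones — so this is a major ninth.
(Equivalently, a compound major second: a major second plus an octave.)

major ninth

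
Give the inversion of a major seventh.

m2

The rule of nine gives the new number: 9 − 7 = 2, so a seventh becomes a second.
And major becomes minor under inversion, so we get a minor second.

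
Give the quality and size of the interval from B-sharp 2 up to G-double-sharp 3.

B to G spans six letter names (B-C-D-E-F-G), so the interval is some kind of sixth.
The major sixth spans 9 semitones, and B#2 to G##3 is exactly 9 semitones — so this is a major sixth.

major sixth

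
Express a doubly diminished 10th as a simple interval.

doubly diminished third

Take out an octave (7 from the number): 10 − 7 = 3.
That makes a doubly diminished tenth a compound doubly diminished third — an octave plus a doubly diminished third.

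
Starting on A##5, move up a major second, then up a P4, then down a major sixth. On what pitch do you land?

Up a major second from A##5: B##5 (2 semitones up).
B##5 up a perfect fourth → E##6 (5 semitones).
Down a major sixth from E##6: G##5 (9 semitones down).

G##5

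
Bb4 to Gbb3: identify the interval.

Descending from Bb4 to Gbb3 is the same interval as ascending Gbb3 to Bb4.
G to B spans three letter names (G-A-B), plus an octave, so the interval is some kind of tenth.
The major tenth is 16 semitones; here we have 17, one semitone wider: augmented.
(Equivalently, a compound augmented third: an augmented third plus an octave.)

A10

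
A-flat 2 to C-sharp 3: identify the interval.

augmented third

A to C spans three letter names (A-B-C) — that makes it a third of some quality.
The major third is 4 semitones; here we have 5, one semitone wider: augmented.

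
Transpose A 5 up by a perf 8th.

For an octave the letter name doesn't change: still A, an octave up.
A perfect octave is 12 semitones; 12 semitones up from A5 gives A6.

A 6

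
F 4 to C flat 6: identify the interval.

diminished 12th

F to C spans five letter names (F-G-A-B-C), plus an octave — that makes it a twelfth of some quality.
The perfect twelfth is 19 semitones; here we have 18, one semitone narrower: diminished.
(Equivalently, a compound diminished fifth: a diminished fifth plus an octave.)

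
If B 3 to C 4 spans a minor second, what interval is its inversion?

major seventh

The rule of nine gives the new number: 9 − 2 = 7, so a second becomes a seventh.
And minor becomes major under inversion, so we get a major seventh.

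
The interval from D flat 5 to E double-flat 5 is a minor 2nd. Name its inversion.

Interval numbers invert to sum to nine: 2 + 7 = 9, so a second inverts to a seventh.
The quality also flips — minor becomes major — giving a major seventh.

M7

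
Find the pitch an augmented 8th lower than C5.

An octave keeps the letter name C, an octave down from C.
An augmented octave spans 13 semitones, so from C5 the target pitch is Cb4.

Cb4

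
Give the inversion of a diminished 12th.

augmented fourth

First reduce the compound diminished twelfth to its simple form, a diminished fifth.
Interval numbers invert to sum to nine: 5 + 4 = 9, so a fifth inverts to a fourth.
Quality inverts too: diminished becomes augmented. That makes the inversion an augmented fourth.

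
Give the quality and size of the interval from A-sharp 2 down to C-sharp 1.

M13

Descending from A#2 to C#1 is the same interval as ascending C#1 to A#2.
C to A spans six letter names (C-D-E-F-G-A), plus an octave, so the interval is some kind of thirteenth.
Counting semitones, C#1→A#2 is 21, which is the major thirteenth.
(Equivalently, a compound major sixth: a major sixth plus an octave.)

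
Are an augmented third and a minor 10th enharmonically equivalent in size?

No

An augmented third spans 5 semitones; a minor tenth spans 15 semitones. They differ by 10.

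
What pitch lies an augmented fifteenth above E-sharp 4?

The letter stays E (same as the start), shifted two octaves up.
An augmented fifteenth spans 25 semitones, so from E#4 the target pitch is E##6.

E-double-sharp 6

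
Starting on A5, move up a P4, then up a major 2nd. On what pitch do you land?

Up a perfect fourth from A5: D6 (5 semitones up).
D6 up a major second → E6 (2 semitones).

E6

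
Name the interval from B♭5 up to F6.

P5

B to F spans five letter names (B-C-D-E-F), so the interval is some kind of fifth.
Counting semitones, Bb5→F6 is 7, which is the perfect fifth.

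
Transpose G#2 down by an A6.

Bb1

Counting six letter names down from G lands on B.
An augmented sixth spans 10 semitones, so from G#2 the target pitch is Bb1.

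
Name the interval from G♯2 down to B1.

Descending from G#2 to B1 is the same interval as ascending B1 to G#2.
B to G spans six letter names (B-C-D-E-F-G), so the interval is some kind of sixth.
B1 to G#2 is 9 semitones, matching the major sixth exactly, so the quality is major.

major sixth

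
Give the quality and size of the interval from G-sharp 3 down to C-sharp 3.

perfect fifth

Descending from G#3 to C#3 is the same interval as ascending C#3 to G#3.
C to G spans five letter names (C-D-E-F-G) — that makes it a fifth of some quality.
C#3 to G#3 is 7 semitones, matching the perfect fifth exactly, so the quality is perfect.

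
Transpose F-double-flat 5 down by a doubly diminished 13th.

Counting six letter names plus an octave down from F lands on A.
A doubly diminished thirteenth spans 18 semitones, so from Fbb5 the target pitch is A3.

A 3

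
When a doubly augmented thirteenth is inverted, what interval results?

doubly diminished 3rd

First reduce the compound doubly augmented thirteenth to its simple form, a doubly augmented sixth.
Inverted interval numbers add to nine, so a sixth pairs with a third (6 + 3 = 9).
And doubly augmented becomes doubly diminished under inversion, so we get a doubly diminished third.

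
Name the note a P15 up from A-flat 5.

The letter stays A (same as the start), shifted two octaves up.
Moving 24 semitones up from Ab5 (the size of a perfect fifteenth) reaches Ab7.

A-flat 7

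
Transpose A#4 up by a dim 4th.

D5

Counting four letter names up from A lands on D.
Moving 4 semitones up from A#4 (the size of a diminished fourth) reaches D5.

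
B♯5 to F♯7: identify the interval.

diminished twelfth

B to F spans five letter names (B-C-D-E-F), plus an octave: a twelfth.
The perfect twelfth is 19 semitones; here we have 18, one semitone narrower: diminished.
(Equivalently, a compound diminished fifth: a diminished fifth plus an octave.)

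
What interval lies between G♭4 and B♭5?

G to B spans three letter names (G-A-B), plus an octave — that makes it a tenth of some quality.
The major tenth spans 16 semitones, and Gb4 to Bb5 is exactly 16 semitones — so this is a major tenth.
(Equivalently, a compound major third: a major third plus an octave.)

major 10th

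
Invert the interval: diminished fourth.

Interval numbers invert to sum to nine: 4 + 5 = 9, so a fourth inverts to a fifth.
And diminished becomes augmented under inversion, so we get an augmented fifth.

augmented fifth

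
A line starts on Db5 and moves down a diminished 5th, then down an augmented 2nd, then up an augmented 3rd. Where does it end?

Down a diminished fifth from Db5: G4 (6 semitones down).
Down an augmented second from G4: Fb4 (3 semitones down).
An augmented third up from Fb4 is A4.

A4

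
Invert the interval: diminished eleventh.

augmented fifth

First reduce the compound diminished eleventh to its simple form, a diminished fourth.
The rule of nine gives the new number: 9 − 4 = 5, so a fourth becomes a fifth.
The quality also flips — diminished becomes augmented — giving an augmented fifth.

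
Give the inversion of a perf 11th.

perfect fifth

First reduce the compound perfect eleventh to its simple form, a perfect fourth.
Inverted interval numbers add to nine, so a fourth pairs with a fifth (4 + 5 = 9).
And perfect stays perfect under inversion, so we get a perfect fifth.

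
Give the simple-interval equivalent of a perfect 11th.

P4

Take out an octave (7 from the number): 11 − 7 = 4.
That makes a perfect eleventh a compound perfect fourth — an octave plus a perfect fourth.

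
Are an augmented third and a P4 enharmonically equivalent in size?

Yes

Both span 5 semitones: an augmented third and a perfect fourth are the same chromatic distance.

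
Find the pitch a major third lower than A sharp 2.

F sharp 2

Three letter names down from A: F.
Moving 4 semitones down from A#2 (the size of a major third) reaches F#2.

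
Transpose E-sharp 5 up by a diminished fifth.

Counting five letter names up from E lands on B.
A diminished fifth is 6 semitones; 6 semitones up from E#5 gives B5.

B 5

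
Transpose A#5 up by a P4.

Counting four letter names up from A lands on D.
A perfect fourth spans 5 semitones, so from A#5 the target pitch is D#6.

D#6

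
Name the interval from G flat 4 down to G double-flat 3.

Descending from Gb4 to Gbb3 is the same interval as ascending Gbb3 to Gb4.
G to G is the same letter name, plus an octave — that makes it an octave of some quality.
Gbb3 to Gb4 spans 13 semitones — one semitone wider than the perfect octave (12) — giving an augmented octave.

augmented octave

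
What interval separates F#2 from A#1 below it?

minor sixth

Descending from F#2 to A#1 is the same interval as ascending A#1 to F#2.
A to F spans six letter names (A-B-C-D-E-F): a sixth.
At 8 semitones, A#1→F#2 falls one short of a major sixth: minor.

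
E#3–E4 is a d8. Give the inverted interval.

augmented unison

Interval numbers invert to sum to nine: 8 + 1 = 9, so an octave inverts to a unison.
Quality inverts too: diminished becomes augmented. That makes the inversion an augmented unison.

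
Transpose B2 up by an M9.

Counting two letter names plus an octave up from B lands on C.
A major ninth is 14 semitones; 14 semitones up from B2 gives C#4.

C#4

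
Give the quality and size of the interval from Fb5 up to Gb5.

F to G spans two letter names (F-G): a second.
The major second spans 2 semitones, and Fb5 to Gb5 is exactly 2 semitones — so this is a major second.

major second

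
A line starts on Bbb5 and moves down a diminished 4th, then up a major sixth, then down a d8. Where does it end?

D#5

Down a diminished fourth from Bbb5: F5 (4 semitones down).
F5 up a major sixth → D6 (9 semitones).
A diminished octave down from D6 is D#5.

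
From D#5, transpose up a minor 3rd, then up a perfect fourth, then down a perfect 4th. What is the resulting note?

F#5

D#5 up a minor third → F#5 (3 semitones).
F#5 up a perfect fourth → B5 (5 semitones).
Down a perfect fourth from B5: F#5 (5 semitones down).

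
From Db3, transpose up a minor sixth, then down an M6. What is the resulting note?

Dbb3

Up a minor sixth from Db3: Bbb3 (8 semitones up).
Down a major sixth from Bbb3: Dbb3 (9 semitones down).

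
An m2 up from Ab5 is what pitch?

Bbb5

Counting two letter names up from A lands on B.
A minor second spans 1 semitone, so from Ab5 the target pitch is Bbb5.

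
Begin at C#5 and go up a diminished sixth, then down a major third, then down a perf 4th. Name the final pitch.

A diminished sixth up from C#5 is Ab5.
Down a major third from Ab5: Fb5 (4 semitones down).
Down a perfect fourth from Fb5: Cb5 (5 semitones down).

Cb5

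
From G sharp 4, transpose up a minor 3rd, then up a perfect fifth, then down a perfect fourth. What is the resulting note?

C sharp 5

A minor third up from G#4 is B4.
B4 up a perfect fifth → F#5 (7 semitones).
Down a perfect fourth from F#5: C#5 (5 semitones down).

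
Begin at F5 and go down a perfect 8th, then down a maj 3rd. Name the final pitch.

F5 down a perfect octave → F4 (12 semitones).
A major third down from F4 is Db4.

Db4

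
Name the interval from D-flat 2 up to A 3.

augmented twelfth

D to A spans five letter names (D-E-F-G-A), plus an octave, so the interval is some kind of twelfth.
A perfect twelfth would be 19 semitones; Db2 to A3 is 20, one semitone wider, so the interval is augmented.
(Equivalently, a compound augmented fifth: an augmented fifth plus an octave.)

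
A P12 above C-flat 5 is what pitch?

Counting five letter names plus an octave up from C lands on G.
Moving 19 semitones up from Cb5 (the size of a perfect twelfth) reaches Gb6.

G-flat 6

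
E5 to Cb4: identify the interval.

augmented tenth

Descending from E5 to Cb4 is the same interval as ascending Cb4 to E5.
C to E spans three letter names (C-D-E), plus an octave: a tenth.
Cb4 to E5 spans 17 semitones — one semitone wider than the major tenth (16) — giving an augmented tenth.
(Equivalently, a compound augmented third: an augmented third plus an octave.)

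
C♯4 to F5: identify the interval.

d11

C to F spans four letter names (C-D-E-F), plus an octave, so the interval is some kind of eleventh.
A perfect eleventh would be 17 semitones; C#4 to F5 is 16, one semitone narrower, so the interval is diminished.
(Equivalently, a compound diminished fourth: a diminished fourth plus an octave.)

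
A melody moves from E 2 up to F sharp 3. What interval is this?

E to F spans two letter names (E-F), plus an octave: a ninth.
Counting semitones, E2→F#3 is 14, which is the major ninth.
(Equivalently, a compound major second: a major second plus an octave.)

major 9th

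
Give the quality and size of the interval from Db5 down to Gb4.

Descending from Db5 to Gb4 is the same interval as ascending Gb4 to Db5.
G to D spans five letter names (G-A-B-C-D) — that makes it a fifth of some quality.
Gb4 to Db5 is 7 semitones, matching the perfect fifth exactly, so the quality is perfect.

perfect fifth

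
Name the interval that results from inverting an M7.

m2

Interval numbers invert to sum to nine: 7 + 2 = 9, so a seventh inverts to a second.
And major becomes minor under inversion, so we get a minor second.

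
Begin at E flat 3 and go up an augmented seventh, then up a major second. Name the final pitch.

E sharp 4

Eb3 up an augmented seventh → D#4 (12 semitones).
A major second up from D#4 is E#4.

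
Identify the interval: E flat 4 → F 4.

major second

E to F spans two letter names (E-F): a second.
The major second spans 2 semitones, and Eb4 to F4 is exactly 2 semitones — so this is a major second.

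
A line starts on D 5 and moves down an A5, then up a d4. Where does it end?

Down an augmented fifth from D5: Gb4 (8 semitones down).
A diminished fourth up from Gb4 is Cbb5.

C double-flat 5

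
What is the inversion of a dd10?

First reduce the compound doubly diminished tenth to its simple form, a doubly diminished third.
Interval numbers invert to sum to nine: 3 + 6 = 9, so a third inverts to a sixth.
And doubly diminished becomes doubly augmented under inversion, so we get a doubly augmented sixth.

doubly augmented sixth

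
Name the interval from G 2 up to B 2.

major third

G to B spans three letter names (G-A-B), so the interval is some kind of third.
G2 to B2 is 4 semitones, matching the major third exactly, so the quality is major.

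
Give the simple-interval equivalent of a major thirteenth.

Take out an octave (7 from the number): 13 − 7 = 6.
Quality carries through unchanged, so the simple form is a major sixth.

major 6th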